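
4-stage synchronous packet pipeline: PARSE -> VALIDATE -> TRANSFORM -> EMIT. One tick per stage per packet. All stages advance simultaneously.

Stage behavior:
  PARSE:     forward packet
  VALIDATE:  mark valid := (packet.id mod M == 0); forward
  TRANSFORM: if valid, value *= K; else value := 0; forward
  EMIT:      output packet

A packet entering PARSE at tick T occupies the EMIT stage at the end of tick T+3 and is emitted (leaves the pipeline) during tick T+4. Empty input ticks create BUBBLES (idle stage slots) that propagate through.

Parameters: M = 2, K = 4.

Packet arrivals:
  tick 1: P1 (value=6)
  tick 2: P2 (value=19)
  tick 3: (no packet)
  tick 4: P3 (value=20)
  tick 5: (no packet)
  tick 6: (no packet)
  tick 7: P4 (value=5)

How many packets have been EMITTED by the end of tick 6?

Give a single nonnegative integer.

Tick 1: [PARSE:P1(v=6,ok=F), VALIDATE:-, TRANSFORM:-, EMIT:-] out:-; in:P1
Tick 2: [PARSE:P2(v=19,ok=F), VALIDATE:P1(v=6,ok=F), TRANSFORM:-, EMIT:-] out:-; in:P2
Tick 3: [PARSE:-, VALIDATE:P2(v=19,ok=T), TRANSFORM:P1(v=0,ok=F), EMIT:-] out:-; in:-
Tick 4: [PARSE:P3(v=20,ok=F), VALIDATE:-, TRANSFORM:P2(v=76,ok=T), EMIT:P1(v=0,ok=F)] out:-; in:P3
Tick 5: [PARSE:-, VALIDATE:P3(v=20,ok=F), TRANSFORM:-, EMIT:P2(v=76,ok=T)] out:P1(v=0); in:-
Tick 6: [PARSE:-, VALIDATE:-, TRANSFORM:P3(v=0,ok=F), EMIT:-] out:P2(v=76); in:-
Emitted by tick 6: ['P1', 'P2']

Answer: 2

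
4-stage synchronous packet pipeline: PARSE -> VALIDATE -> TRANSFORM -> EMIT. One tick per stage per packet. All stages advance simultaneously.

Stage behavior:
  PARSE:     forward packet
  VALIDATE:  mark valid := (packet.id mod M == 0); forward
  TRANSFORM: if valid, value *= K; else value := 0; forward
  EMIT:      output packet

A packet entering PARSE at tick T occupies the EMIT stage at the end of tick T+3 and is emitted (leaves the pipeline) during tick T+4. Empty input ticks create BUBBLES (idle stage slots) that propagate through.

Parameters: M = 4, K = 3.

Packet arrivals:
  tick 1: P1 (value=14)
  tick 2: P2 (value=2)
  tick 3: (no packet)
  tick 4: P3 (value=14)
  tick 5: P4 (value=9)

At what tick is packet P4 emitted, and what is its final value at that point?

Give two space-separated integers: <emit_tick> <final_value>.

Answer: 9 27

Derivation:
Tick 1: [PARSE:P1(v=14,ok=F), VALIDATE:-, TRANSFORM:-, EMIT:-] out:-; in:P1
Tick 2: [PARSE:P2(v=2,ok=F), VALIDATE:P1(v=14,ok=F), TRANSFORM:-, EMIT:-] out:-; in:P2
Tick 3: [PARSE:-, VALIDATE:P2(v=2,ok=F), TRANSFORM:P1(v=0,ok=F), EMIT:-] out:-; in:-
Tick 4: [PARSE:P3(v=14,ok=F), VALIDATE:-, TRANSFORM:P2(v=0,ok=F), EMIT:P1(v=0,ok=F)] out:-; in:P3
Tick 5: [PARSE:P4(v=9,ok=F), VALIDATE:P3(v=14,ok=F), TRANSFORM:-, EMIT:P2(v=0,ok=F)] out:P1(v=0); in:P4
Tick 6: [PARSE:-, VALIDATE:P4(v=9,ok=T), TRANSFORM:P3(v=0,ok=F), EMIT:-] out:P2(v=0); in:-
Tick 7: [PARSE:-, VALIDATE:-, TRANSFORM:P4(v=27,ok=T), EMIT:P3(v=0,ok=F)] out:-; in:-
Tick 8: [PARSE:-, VALIDATE:-, TRANSFORM:-, EMIT:P4(v=27,ok=T)] out:P3(v=0); in:-
Tick 9: [PARSE:-, VALIDATE:-, TRANSFORM:-, EMIT:-] out:P4(v=27); in:-
P4: arrives tick 5, valid=True (id=4, id%4=0), emit tick 9, final value 27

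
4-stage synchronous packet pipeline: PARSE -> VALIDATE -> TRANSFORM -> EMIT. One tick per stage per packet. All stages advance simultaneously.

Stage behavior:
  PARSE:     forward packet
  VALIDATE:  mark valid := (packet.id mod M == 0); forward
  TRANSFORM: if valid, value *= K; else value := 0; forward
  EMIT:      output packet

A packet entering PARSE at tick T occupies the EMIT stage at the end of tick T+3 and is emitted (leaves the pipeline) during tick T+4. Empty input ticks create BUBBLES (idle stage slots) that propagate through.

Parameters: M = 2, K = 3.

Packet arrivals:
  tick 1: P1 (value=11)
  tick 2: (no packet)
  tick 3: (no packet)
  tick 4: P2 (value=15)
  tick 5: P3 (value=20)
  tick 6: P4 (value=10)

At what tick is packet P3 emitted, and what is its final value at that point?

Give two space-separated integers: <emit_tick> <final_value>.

Answer: 9 0

Derivation:
Tick 1: [PARSE:P1(v=11,ok=F), VALIDATE:-, TRANSFORM:-, EMIT:-] out:-; in:P1
Tick 2: [PARSE:-, VALIDATE:P1(v=11,ok=F), TRANSFORM:-, EMIT:-] out:-; in:-
Tick 3: [PARSE:-, VALIDATE:-, TRANSFORM:P1(v=0,ok=F), EMIT:-] out:-; in:-
Tick 4: [PARSE:P2(v=15,ok=F), VALIDATE:-, TRANSFORM:-, EMIT:P1(v=0,ok=F)] out:-; in:P2
Tick 5: [PARSE:P3(v=20,ok=F), VALIDATE:P2(v=15,ok=T), TRANSFORM:-, EMIT:-] out:P1(v=0); in:P3
Tick 6: [PARSE:P4(v=10,ok=F), VALIDATE:P3(v=20,ok=F), TRANSFORM:P2(v=45,ok=T), EMIT:-] out:-; in:P4
Tick 7: [PARSE:-, VALIDATE:P4(v=10,ok=T), TRANSFORM:P3(v=0,ok=F), EMIT:P2(v=45,ok=T)] out:-; in:-
Tick 8: [PARSE:-, VALIDATE:-, TRANSFORM:P4(v=30,ok=T), EMIT:P3(v=0,ok=F)] out:P2(v=45); in:-
Tick 9: [PARSE:-, VALIDATE:-, TRANSFORM:-, EMIT:P4(v=30,ok=T)] out:P3(v=0); in:-
Tick 10: [PARSE:-, VALIDATE:-, TRANSFORM:-, EMIT:-] out:P4(v=30); in:-
P3: arrives tick 5, valid=False (id=3, id%2=1), emit tick 9, final value 0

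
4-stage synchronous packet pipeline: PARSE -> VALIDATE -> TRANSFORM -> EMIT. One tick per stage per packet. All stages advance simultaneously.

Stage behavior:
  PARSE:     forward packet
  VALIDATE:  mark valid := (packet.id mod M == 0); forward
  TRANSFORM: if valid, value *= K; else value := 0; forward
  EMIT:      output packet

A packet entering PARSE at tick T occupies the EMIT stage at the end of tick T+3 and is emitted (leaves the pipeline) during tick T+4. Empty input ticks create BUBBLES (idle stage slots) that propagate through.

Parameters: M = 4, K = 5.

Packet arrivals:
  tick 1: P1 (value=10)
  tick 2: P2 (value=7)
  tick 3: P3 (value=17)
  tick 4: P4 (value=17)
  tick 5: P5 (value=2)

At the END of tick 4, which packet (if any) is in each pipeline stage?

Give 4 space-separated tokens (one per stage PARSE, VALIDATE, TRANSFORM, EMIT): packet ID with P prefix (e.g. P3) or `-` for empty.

Answer: P4 P3 P2 P1

Derivation:
Tick 1: [PARSE:P1(v=10,ok=F), VALIDATE:-, TRANSFORM:-, EMIT:-] out:-; in:P1
Tick 2: [PARSE:P2(v=7,ok=F), VALIDATE:P1(v=10,ok=F), TRANSFORM:-, EMIT:-] out:-; in:P2
Tick 3: [PARSE:P3(v=17,ok=F), VALIDATE:P2(v=7,ok=F), TRANSFORM:P1(v=0,ok=F), EMIT:-] out:-; in:P3
Tick 4: [PARSE:P4(v=17,ok=F), VALIDATE:P3(v=17,ok=F), TRANSFORM:P2(v=0,ok=F), EMIT:P1(v=0,ok=F)] out:-; in:P4
At end of tick 4: ['P4', 'P3', 'P2', 'P1']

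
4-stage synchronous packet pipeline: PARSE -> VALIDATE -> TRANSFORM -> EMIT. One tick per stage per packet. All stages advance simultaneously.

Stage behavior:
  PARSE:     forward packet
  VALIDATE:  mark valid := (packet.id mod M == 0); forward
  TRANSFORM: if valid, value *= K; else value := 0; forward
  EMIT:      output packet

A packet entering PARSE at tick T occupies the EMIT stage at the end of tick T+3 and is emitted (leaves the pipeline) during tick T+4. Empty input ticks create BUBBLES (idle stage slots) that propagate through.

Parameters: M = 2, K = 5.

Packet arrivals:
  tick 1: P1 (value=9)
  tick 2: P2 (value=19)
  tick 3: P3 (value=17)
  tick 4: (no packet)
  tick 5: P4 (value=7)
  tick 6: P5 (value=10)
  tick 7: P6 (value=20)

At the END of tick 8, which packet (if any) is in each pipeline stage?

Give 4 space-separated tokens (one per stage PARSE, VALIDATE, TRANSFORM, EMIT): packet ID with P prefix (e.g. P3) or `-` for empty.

Answer: - P6 P5 P4

Derivation:
Tick 1: [PARSE:P1(v=9,ok=F), VALIDATE:-, TRANSFORM:-, EMIT:-] out:-; in:P1
Tick 2: [PARSE:P2(v=19,ok=F), VALIDATE:P1(v=9,ok=F), TRANSFORM:-, EMIT:-] out:-; in:P2
Tick 3: [PARSE:P3(v=17,ok=F), VALIDATE:P2(v=19,ok=T), TRANSFORM:P1(v=0,ok=F), EMIT:-] out:-; in:P3
Tick 4: [PARSE:-, VALIDATE:P3(v=17,ok=F), TRANSFORM:P2(v=95,ok=T), EMIT:P1(v=0,ok=F)] out:-; in:-
Tick 5: [PARSE:P4(v=7,ok=F), VALIDATE:-, TRANSFORM:P3(v=0,ok=F), EMIT:P2(v=95,ok=T)] out:P1(v=0); in:P4
Tick 6: [PARSE:P5(v=10,ok=F), VALIDATE:P4(v=7,ok=T), TRANSFORM:-, EMIT:P3(v=0,ok=F)] out:P2(v=95); in:P5
Tick 7: [PARSE:P6(v=20,ok=F), VALIDATE:P5(v=10,ok=F), TRANSFORM:P4(v=35,ok=T), EMIT:-] out:P3(v=0); in:P6
Tick 8: [PARSE:-, VALIDATE:P6(v=20,ok=T), TRANSFORM:P5(v=0,ok=F), EMIT:P4(v=35,ok=T)] out:-; in:-
At end of tick 8: ['-', 'P6', 'P5', 'P4']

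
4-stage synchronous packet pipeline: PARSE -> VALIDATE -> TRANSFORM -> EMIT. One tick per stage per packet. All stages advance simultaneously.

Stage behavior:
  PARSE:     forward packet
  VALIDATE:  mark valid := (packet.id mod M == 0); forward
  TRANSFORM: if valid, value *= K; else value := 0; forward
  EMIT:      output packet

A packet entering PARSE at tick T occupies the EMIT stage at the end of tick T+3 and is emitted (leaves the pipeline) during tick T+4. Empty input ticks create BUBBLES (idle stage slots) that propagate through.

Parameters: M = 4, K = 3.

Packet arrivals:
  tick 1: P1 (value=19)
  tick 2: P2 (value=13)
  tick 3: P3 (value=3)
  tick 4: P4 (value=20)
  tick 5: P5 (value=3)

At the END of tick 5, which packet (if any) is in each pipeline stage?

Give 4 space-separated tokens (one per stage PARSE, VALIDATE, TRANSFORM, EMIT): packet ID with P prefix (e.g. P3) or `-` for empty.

Tick 1: [PARSE:P1(v=19,ok=F), VALIDATE:-, TRANSFORM:-, EMIT:-] out:-; in:P1
Tick 2: [PARSE:P2(v=13,ok=F), VALIDATE:P1(v=19,ok=F), TRANSFORM:-, EMIT:-] out:-; in:P2
Tick 3: [PARSE:P3(v=3,ok=F), VALIDATE:P2(v=13,ok=F), TRANSFORM:P1(v=0,ok=F), EMIT:-] out:-; in:P3
Tick 4: [PARSE:P4(v=20,ok=F), VALIDATE:P3(v=3,ok=F), TRANSFORM:P2(v=0,ok=F), EMIT:P1(v=0,ok=F)] out:-; in:P4
Tick 5: [PARSE:P5(v=3,ok=F), VALIDATE:P4(v=20,ok=T), TRANSFORM:P3(v=0,ok=F), EMIT:P2(v=0,ok=F)] out:P1(v=0); in:P5
At end of tick 5: ['P5', 'P4', 'P3', 'P2']

Answer: P5 P4 P3 P2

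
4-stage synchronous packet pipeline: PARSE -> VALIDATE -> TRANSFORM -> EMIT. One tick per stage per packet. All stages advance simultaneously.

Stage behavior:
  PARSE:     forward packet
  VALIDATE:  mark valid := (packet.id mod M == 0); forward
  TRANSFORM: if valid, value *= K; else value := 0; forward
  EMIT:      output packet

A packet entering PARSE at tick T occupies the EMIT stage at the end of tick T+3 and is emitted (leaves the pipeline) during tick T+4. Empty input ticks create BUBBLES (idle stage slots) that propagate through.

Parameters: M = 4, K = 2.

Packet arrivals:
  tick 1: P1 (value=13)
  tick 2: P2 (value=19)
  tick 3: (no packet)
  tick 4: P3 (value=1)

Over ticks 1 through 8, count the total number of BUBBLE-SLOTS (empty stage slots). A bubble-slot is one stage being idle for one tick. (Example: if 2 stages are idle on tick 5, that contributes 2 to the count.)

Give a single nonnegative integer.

Tick 1: [PARSE:P1(v=13,ok=F), VALIDATE:-, TRANSFORM:-, EMIT:-] out:-; bubbles=3
Tick 2: [PARSE:P2(v=19,ok=F), VALIDATE:P1(v=13,ok=F), TRANSFORM:-, EMIT:-] out:-; bubbles=2
Tick 3: [PARSE:-, VALIDATE:P2(v=19,ok=F), TRANSFORM:P1(v=0,ok=F), EMIT:-] out:-; bubbles=2
Tick 4: [PARSE:P3(v=1,ok=F), VALIDATE:-, TRANSFORM:P2(v=0,ok=F), EMIT:P1(v=0,ok=F)] out:-; bubbles=1
Tick 5: [PARSE:-, VALIDATE:P3(v=1,ok=F), TRANSFORM:-, EMIT:P2(v=0,ok=F)] out:P1(v=0); bubbles=2
Tick 6: [PARSE:-, VALIDATE:-, TRANSFORM:P3(v=0,ok=F), EMIT:-] out:P2(v=0); bubbles=3
Tick 7: [PARSE:-, VALIDATE:-, TRANSFORM:-, EMIT:P3(v=0,ok=F)] out:-; bubbles=3
Tick 8: [PARSE:-, VALIDATE:-, TRANSFORM:-, EMIT:-] out:P3(v=0); bubbles=4
Total bubble-slots: 20

Answer: 20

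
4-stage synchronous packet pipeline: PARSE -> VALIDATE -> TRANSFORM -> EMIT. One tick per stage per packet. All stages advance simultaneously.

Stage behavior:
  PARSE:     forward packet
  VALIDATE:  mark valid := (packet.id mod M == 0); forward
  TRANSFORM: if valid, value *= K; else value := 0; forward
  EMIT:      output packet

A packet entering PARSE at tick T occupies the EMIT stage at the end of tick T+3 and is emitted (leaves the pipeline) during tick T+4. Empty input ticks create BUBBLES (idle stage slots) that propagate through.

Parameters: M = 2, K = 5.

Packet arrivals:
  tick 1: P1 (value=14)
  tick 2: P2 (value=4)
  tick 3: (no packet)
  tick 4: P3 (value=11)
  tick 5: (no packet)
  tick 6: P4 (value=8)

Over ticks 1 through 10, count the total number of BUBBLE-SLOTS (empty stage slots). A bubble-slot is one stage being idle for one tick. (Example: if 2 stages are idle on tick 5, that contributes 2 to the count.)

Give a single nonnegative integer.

Tick 1: [PARSE:P1(v=14,ok=F), VALIDATE:-, TRANSFORM:-, EMIT:-] out:-; bubbles=3
Tick 2: [PARSE:P2(v=4,ok=F), VALIDATE:P1(v=14,ok=F), TRANSFORM:-, EMIT:-] out:-; bubbles=2
Tick 3: [PARSE:-, VALIDATE:P2(v=4,ok=T), TRANSFORM:P1(v=0,ok=F), EMIT:-] out:-; bubbles=2
Tick 4: [PARSE:P3(v=11,ok=F), VALIDATE:-, TRANSFORM:P2(v=20,ok=T), EMIT:P1(v=0,ok=F)] out:-; bubbles=1
Tick 5: [PARSE:-, VALIDATE:P3(v=11,ok=F), TRANSFORM:-, EMIT:P2(v=20,ok=T)] out:P1(v=0); bubbles=2
Tick 6: [PARSE:P4(v=8,ok=F), VALIDATE:-, TRANSFORM:P3(v=0,ok=F), EMIT:-] out:P2(v=20); bubbles=2
Tick 7: [PARSE:-, VALIDATE:P4(v=8,ok=T), TRANSFORM:-, EMIT:P3(v=0,ok=F)] out:-; bubbles=2
Tick 8: [PARSE:-, VALIDATE:-, TRANSFORM:P4(v=40,ok=T), EMIT:-] out:P3(v=0); bubbles=3
Tick 9: [PARSE:-, VALIDATE:-, TRANSFORM:-, EMIT:P4(v=40,ok=T)] out:-; bubbles=3
Tick 10: [PARSE:-, VALIDATE:-, TRANSFORM:-, EMIT:-] out:P4(v=40); bubbles=4
Total bubble-slots: 24

Answer: 24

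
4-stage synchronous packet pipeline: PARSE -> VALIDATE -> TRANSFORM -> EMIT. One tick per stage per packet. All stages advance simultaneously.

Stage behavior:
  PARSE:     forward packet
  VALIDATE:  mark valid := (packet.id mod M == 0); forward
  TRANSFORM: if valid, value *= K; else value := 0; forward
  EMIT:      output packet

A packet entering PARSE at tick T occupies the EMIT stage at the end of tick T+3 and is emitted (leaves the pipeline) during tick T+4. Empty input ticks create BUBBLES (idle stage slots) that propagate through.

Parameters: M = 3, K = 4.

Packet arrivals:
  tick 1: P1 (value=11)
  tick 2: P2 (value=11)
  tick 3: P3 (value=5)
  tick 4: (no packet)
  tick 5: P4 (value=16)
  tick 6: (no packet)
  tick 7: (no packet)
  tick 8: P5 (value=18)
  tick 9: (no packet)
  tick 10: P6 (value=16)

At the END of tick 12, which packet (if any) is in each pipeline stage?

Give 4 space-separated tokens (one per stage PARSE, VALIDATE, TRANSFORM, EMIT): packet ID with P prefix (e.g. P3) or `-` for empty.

Answer: - - P6 -

Derivation:
Tick 1: [PARSE:P1(v=11,ok=F), VALIDATE:-, TRANSFORM:-, EMIT:-] out:-; in:P1
Tick 2: [PARSE:P2(v=11,ok=F), VALIDATE:P1(v=11,ok=F), TRANSFORM:-, EMIT:-] out:-; in:P2
Tick 3: [PARSE:P3(v=5,ok=F), VALIDATE:P2(v=11,ok=F), TRANSFORM:P1(v=0,ok=F), EMIT:-] out:-; in:P3
Tick 4: [PARSE:-, VALIDATE:P3(v=5,ok=T), TRANSFORM:P2(v=0,ok=F), EMIT:P1(v=0,ok=F)] out:-; in:-
Tick 5: [PARSE:P4(v=16,ok=F), VALIDATE:-, TRANSFORM:P3(v=20,ok=T), EMIT:P2(v=0,ok=F)] out:P1(v=0); in:P4
Tick 6: [PARSE:-, VALIDATE:P4(v=16,ok=F), TRANSFORM:-, EMIT:P3(v=20,ok=T)] out:P2(v=0); in:-
Tick 7: [PARSE:-, VALIDATE:-, TRANSFORM:P4(v=0,ok=F), EMIT:-] out:P3(v=20); in:-
Tick 8: [PARSE:P5(v=18,ok=F), VALIDATE:-, TRANSFORM:-, EMIT:P4(v=0,ok=F)] out:-; in:P5
Tick 9: [PARSE:-, VALIDATE:P5(v=18,ok=F), TRANSFORM:-, EMIT:-] out:P4(v=0); in:-
Tick 10: [PARSE:P6(v=16,ok=F), VALIDATE:-, TRANSFORM:P5(v=0,ok=F), EMIT:-] out:-; in:P6
Tick 11: [PARSE:-, VALIDATE:P6(v=16,ok=T), TRANSFORM:-, EMIT:P5(v=0,ok=F)] out:-; in:-
Tick 12: [PARSE:-, VALIDATE:-, TRANSFORM:P6(v=64,ok=T), EMIT:-] out:P5(v=0); in:-
At end of tick 12: ['-', '-', 'P6', '-']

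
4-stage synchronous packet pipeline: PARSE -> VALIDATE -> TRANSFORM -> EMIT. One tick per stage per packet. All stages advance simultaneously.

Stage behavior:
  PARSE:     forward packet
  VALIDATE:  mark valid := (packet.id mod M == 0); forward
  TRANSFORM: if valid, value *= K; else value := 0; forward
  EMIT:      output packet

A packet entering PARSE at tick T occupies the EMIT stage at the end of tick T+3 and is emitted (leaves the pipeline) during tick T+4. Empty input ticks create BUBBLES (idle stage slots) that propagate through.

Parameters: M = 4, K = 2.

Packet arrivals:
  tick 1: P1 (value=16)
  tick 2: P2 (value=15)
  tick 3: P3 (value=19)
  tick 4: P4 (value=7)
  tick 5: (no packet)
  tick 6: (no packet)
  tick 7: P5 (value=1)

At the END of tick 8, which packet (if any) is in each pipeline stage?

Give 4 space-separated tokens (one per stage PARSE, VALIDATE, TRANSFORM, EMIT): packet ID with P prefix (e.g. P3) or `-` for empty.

Answer: - P5 - -

Derivation:
Tick 1: [PARSE:P1(v=16,ok=F), VALIDATE:-, TRANSFORM:-, EMIT:-] out:-; in:P1
Tick 2: [PARSE:P2(v=15,ok=F), VALIDATE:P1(v=16,ok=F), TRANSFORM:-, EMIT:-] out:-; in:P2
Tick 3: [PARSE:P3(v=19,ok=F), VALIDATE:P2(v=15,ok=F), TRANSFORM:P1(v=0,ok=F), EMIT:-] out:-; in:P3
Tick 4: [PARSE:P4(v=7,ok=F), VALIDATE:P3(v=19,ok=F), TRANSFORM:P2(v=0,ok=F), EMIT:P1(v=0,ok=F)] out:-; in:P4
Tick 5: [PARSE:-, VALIDATE:P4(v=7,ok=T), TRANSFORM:P3(v=0,ok=F), EMIT:P2(v=0,ok=F)] out:P1(v=0); in:-
Tick 6: [PARSE:-, VALIDATE:-, TRANSFORM:P4(v=14,ok=T), EMIT:P3(v=0,ok=F)] out:P2(v=0); in:-
Tick 7: [PARSE:P5(v=1,ok=F), VALIDATE:-, TRANSFORM:-, EMIT:P4(v=14,ok=T)] out:P3(v=0); in:P5
Tick 8: [PARSE:-, VALIDATE:P5(v=1,ok=F), TRANSFORM:-, EMIT:-] out:P4(v=14); in:-
At end of tick 8: ['-', 'P5', '-', '-']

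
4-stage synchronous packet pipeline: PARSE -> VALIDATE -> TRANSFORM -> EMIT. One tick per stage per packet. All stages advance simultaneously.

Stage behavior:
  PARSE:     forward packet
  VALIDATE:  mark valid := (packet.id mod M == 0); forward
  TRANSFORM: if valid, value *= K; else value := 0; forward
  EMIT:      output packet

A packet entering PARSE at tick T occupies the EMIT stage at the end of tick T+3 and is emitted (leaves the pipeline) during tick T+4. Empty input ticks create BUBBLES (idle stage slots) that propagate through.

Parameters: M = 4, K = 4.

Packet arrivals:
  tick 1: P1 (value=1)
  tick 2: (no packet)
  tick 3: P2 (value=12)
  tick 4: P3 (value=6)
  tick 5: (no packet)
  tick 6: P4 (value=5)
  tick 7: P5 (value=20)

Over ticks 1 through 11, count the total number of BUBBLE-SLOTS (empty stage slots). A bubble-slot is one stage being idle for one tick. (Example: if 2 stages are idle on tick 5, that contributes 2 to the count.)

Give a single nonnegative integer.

Answer: 24

Derivation:
Tick 1: [PARSE:P1(v=1,ok=F), VALIDATE:-, TRANSFORM:-, EMIT:-] out:-; bubbles=3
Tick 2: [PARSE:-, VALIDATE:P1(v=1,ok=F), TRANSFORM:-, EMIT:-] out:-; bubbles=3
Tick 3: [PARSE:P2(v=12,ok=F), VALIDATE:-, TRANSFORM:P1(v=0,ok=F), EMIT:-] out:-; bubbles=2
Tick 4: [PARSE:P3(v=6,ok=F), VALIDATE:P2(v=12,ok=F), TRANSFORM:-, EMIT:P1(v=0,ok=F)] out:-; bubbles=1
Tick 5: [PARSE:-, VALIDATE:P3(v=6,ok=F), TRANSFORM:P2(v=0,ok=F), EMIT:-] out:P1(v=0); bubbles=2
Tick 6: [PARSE:P4(v=5,ok=F), VALIDATE:-, TRANSFORM:P3(v=0,ok=F), EMIT:P2(v=0,ok=F)] out:-; bubbles=1
Tick 7: [PARSE:P5(v=20,ok=F), VALIDATE:P4(v=5,ok=T), TRANSFORM:-, EMIT:P3(v=0,ok=F)] out:P2(v=0); bubbles=1
Tick 8: [PARSE:-, VALIDATE:P5(v=20,ok=F), TRANSFORM:P4(v=20,ok=T), EMIT:-] out:P3(v=0); bubbles=2
Tick 9: [PARSE:-, VALIDATE:-, TRANSFORM:P5(v=0,ok=F), EMIT:P4(v=20,ok=T)] out:-; bubbles=2
Tick 10: [PARSE:-, VALIDATE:-, TRANSFORM:-, EMIT:P5(v=0,ok=F)] out:P4(v=20); bubbles=3
Tick 11: [PARSE:-, VALIDATE:-, TRANSFORM:-, EMIT:-] out:P5(v=0); bubbles=4
Total bubble-slots: 24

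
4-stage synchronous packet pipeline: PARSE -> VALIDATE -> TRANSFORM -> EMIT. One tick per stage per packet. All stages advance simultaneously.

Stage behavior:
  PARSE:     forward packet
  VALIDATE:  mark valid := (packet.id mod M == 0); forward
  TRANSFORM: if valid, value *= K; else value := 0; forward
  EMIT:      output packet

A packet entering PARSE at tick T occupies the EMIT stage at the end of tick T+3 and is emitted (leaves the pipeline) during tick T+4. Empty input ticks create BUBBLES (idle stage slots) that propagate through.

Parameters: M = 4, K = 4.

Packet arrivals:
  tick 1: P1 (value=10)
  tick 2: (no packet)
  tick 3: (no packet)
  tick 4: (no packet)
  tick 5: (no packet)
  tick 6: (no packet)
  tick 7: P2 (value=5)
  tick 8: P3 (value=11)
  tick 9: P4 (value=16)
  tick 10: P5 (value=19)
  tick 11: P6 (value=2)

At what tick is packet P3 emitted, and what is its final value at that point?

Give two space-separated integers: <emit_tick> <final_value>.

Tick 1: [PARSE:P1(v=10,ok=F), VALIDATE:-, TRANSFORM:-, EMIT:-] out:-; in:P1
Tick 2: [PARSE:-, VALIDATE:P1(v=10,ok=F), TRANSFORM:-, EMIT:-] out:-; in:-
Tick 3: [PARSE:-, VALIDATE:-, TRANSFORM:P1(v=0,ok=F), EMIT:-] out:-; in:-
Tick 4: [PARSE:-, VALIDATE:-, TRANSFORM:-, EMIT:P1(v=0,ok=F)] out:-; in:-
Tick 5: [PARSE:-, VALIDATE:-, TRANSFORM:-, EMIT:-] out:P1(v=0); in:-
Tick 6: [PARSE:-, VALIDATE:-, TRANSFORM:-, EMIT:-] out:-; in:-
Tick 7: [PARSE:P2(v=5,ok=F), VALIDATE:-, TRANSFORM:-, EMIT:-] out:-; in:P2
Tick 8: [PARSE:P3(v=11,ok=F), VALIDATE:P2(v=5,ok=F), TRANSFORM:-, EMIT:-] out:-; in:P3
Tick 9: [PARSE:P4(v=16,ok=F), VALIDATE:P3(v=11,ok=F), TRANSFORM:P2(v=0,ok=F), EMIT:-] out:-; in:P4
Tick 10: [PARSE:P5(v=19,ok=F), VALIDATE:P4(v=16,ok=T), TRANSFORM:P3(v=0,ok=F), EMIT:P2(v=0,ok=F)] out:-; in:P5
Tick 11: [PARSE:P6(v=2,ok=F), VALIDATE:P5(v=19,ok=F), TRANSFORM:P4(v=64,ok=T), EMIT:P3(v=0,ok=F)] out:P2(v=0); in:P6
Tick 12: [PARSE:-, VALIDATE:P6(v=2,ok=F), TRANSFORM:P5(v=0,ok=F), EMIT:P4(v=64,ok=T)] out:P3(v=0); in:-
Tick 13: [PARSE:-, VALIDATE:-, TRANSFORM:P6(v=0,ok=F), EMIT:P5(v=0,ok=F)] out:P4(v=64); in:-
Tick 14: [PARSE:-, VALIDATE:-, TRANSFORM:-, EMIT:P6(v=0,ok=F)] out:P5(v=0); in:-
Tick 15: [PARSE:-, VALIDATE:-, TRANSFORM:-, EMIT:-] out:P6(v=0); in:-
P3: arrives tick 8, valid=False (id=3, id%4=3), emit tick 12, final value 0

Answer: 12 0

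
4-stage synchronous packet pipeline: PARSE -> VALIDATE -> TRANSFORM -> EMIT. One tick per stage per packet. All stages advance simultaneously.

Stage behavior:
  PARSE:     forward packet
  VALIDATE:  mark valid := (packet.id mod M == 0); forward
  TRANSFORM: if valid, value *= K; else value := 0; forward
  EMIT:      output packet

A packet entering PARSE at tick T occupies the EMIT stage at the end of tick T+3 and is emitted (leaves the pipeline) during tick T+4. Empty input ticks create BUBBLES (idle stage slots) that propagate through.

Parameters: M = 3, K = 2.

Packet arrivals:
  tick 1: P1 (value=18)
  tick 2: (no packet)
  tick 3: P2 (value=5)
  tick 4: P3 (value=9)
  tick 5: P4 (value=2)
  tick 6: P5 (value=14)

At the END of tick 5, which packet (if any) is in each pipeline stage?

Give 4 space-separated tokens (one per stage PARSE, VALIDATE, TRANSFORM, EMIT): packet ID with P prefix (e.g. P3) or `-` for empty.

Answer: P4 P3 P2 -

Derivation:
Tick 1: [PARSE:P1(v=18,ok=F), VALIDATE:-, TRANSFORM:-, EMIT:-] out:-; in:P1
Tick 2: [PARSE:-, VALIDATE:P1(v=18,ok=F), TRANSFORM:-, EMIT:-] out:-; in:-
Tick 3: [PARSE:P2(v=5,ok=F), VALIDATE:-, TRANSFORM:P1(v=0,ok=F), EMIT:-] out:-; in:P2
Tick 4: [PARSE:P3(v=9,ok=F), VALIDATE:P2(v=5,ok=F), TRANSFORM:-, EMIT:P1(v=0,ok=F)] out:-; in:P3
Tick 5: [PARSE:P4(v=2,ok=F), VALIDATE:P3(v=9,ok=T), TRANSFORM:P2(v=0,ok=F), EMIT:-] out:P1(v=0); in:P4
At end of tick 5: ['P4', 'P3', 'P2', '-']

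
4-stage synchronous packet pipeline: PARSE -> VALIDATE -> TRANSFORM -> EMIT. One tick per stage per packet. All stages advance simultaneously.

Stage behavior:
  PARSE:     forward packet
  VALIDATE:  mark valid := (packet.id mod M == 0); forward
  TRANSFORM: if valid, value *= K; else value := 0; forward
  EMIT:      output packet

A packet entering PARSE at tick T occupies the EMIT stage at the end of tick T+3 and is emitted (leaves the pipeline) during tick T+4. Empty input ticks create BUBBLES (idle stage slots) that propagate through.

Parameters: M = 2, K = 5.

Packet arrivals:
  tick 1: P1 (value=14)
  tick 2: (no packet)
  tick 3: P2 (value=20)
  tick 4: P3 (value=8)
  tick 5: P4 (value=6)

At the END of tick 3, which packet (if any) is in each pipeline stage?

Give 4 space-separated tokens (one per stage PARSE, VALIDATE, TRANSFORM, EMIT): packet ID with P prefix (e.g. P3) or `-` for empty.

Tick 1: [PARSE:P1(v=14,ok=F), VALIDATE:-, TRANSFORM:-, EMIT:-] out:-; in:P1
Tick 2: [PARSE:-, VALIDATE:P1(v=14,ok=F), TRANSFORM:-, EMIT:-] out:-; in:-
Tick 3: [PARSE:P2(v=20,ok=F), VALIDATE:-, TRANSFORM:P1(v=0,ok=F), EMIT:-] out:-; in:P2
At end of tick 3: ['P2', '-', 'P1', '-']

Answer: P2 - P1 -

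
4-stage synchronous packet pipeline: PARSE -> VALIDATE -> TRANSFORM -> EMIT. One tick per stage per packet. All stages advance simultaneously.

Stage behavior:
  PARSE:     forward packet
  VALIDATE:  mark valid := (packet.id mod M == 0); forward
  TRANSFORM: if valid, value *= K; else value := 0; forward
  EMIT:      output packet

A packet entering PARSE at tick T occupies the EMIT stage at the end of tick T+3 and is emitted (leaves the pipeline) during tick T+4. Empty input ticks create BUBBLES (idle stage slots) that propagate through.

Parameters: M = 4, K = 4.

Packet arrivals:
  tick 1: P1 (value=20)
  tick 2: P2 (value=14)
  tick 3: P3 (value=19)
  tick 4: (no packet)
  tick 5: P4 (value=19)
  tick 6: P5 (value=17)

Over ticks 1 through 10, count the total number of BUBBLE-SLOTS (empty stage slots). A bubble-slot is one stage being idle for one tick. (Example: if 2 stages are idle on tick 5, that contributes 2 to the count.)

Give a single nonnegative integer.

Answer: 20

Derivation:
Tick 1: [PARSE:P1(v=20,ok=F), VALIDATE:-, TRANSFORM:-, EMIT:-] out:-; bubbles=3
Tick 2: [PARSE:P2(v=14,ok=F), VALIDATE:P1(v=20,ok=F), TRANSFORM:-, EMIT:-] out:-; bubbles=2
Tick 3: [PARSE:P3(v=19,ok=F), VALIDATE:P2(v=14,ok=F), TRANSFORM:P1(v=0,ok=F), EMIT:-] out:-; bubbles=1
Tick 4: [PARSE:-, VALIDATE:P3(v=19,ok=F), TRANSFORM:P2(v=0,ok=F), EMIT:P1(v=0,ok=F)] out:-; bubbles=1
Tick 5: [PARSE:P4(v=19,ok=F), VALIDATE:-, TRANSFORM:P3(v=0,ok=F), EMIT:P2(v=0,ok=F)] out:P1(v=0); bubbles=1
Tick 6: [PARSE:P5(v=17,ok=F), VALIDATE:P4(v=19,ok=T), TRANSFORM:-, EMIT:P3(v=0,ok=F)] out:P2(v=0); bubbles=1
Tick 7: [PARSE:-, VALIDATE:P5(v=17,ok=F), TRANSFORM:P4(v=76,ok=T), EMIT:-] out:P3(v=0); bubbles=2
Tick 8: [PARSE:-, VALIDATE:-, TRANSFORM:P5(v=0,ok=F), EMIT:P4(v=76,ok=T)] out:-; bubbles=2
Tick 9: [PARSE:-, VALIDATE:-, TRANSFORM:-, EMIT:P5(v=0,ok=F)] out:P4(v=76); bubbles=3
Tick 10: [PARSE:-, VALIDATE:-, TRANSFORM:-, EMIT:-] out:P5(v=0); bubbles=4
Total bubble-slots: 20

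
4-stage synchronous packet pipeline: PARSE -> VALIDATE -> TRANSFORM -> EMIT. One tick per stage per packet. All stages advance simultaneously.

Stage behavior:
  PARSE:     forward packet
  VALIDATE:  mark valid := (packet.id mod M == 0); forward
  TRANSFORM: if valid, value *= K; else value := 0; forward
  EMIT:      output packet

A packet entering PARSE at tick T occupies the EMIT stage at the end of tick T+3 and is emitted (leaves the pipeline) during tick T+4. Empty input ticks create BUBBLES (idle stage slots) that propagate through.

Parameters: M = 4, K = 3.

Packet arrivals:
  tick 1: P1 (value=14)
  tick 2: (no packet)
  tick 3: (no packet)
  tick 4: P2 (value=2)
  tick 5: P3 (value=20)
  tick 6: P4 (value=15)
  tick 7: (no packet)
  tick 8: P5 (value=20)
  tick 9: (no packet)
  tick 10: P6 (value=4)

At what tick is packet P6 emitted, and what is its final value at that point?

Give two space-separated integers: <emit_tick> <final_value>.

Tick 1: [PARSE:P1(v=14,ok=F), VALIDATE:-, TRANSFORM:-, EMIT:-] out:-; in:P1
Tick 2: [PARSE:-, VALIDATE:P1(v=14,ok=F), TRANSFORM:-, EMIT:-] out:-; in:-
Tick 3: [PARSE:-, VALIDATE:-, TRANSFORM:P1(v=0,ok=F), EMIT:-] out:-; in:-
Tick 4: [PARSE:P2(v=2,ok=F), VALIDATE:-, TRANSFORM:-, EMIT:P1(v=0,ok=F)] out:-; in:P2
Tick 5: [PARSE:P3(v=20,ok=F), VALIDATE:P2(v=2,ok=F), TRANSFORM:-, EMIT:-] out:P1(v=0); in:P3
Tick 6: [PARSE:P4(v=15,ok=F), VALIDATE:P3(v=20,ok=F), TRANSFORM:P2(v=0,ok=F), EMIT:-] out:-; in:P4
Tick 7: [PARSE:-, VALIDATE:P4(v=15,ok=T), TRANSFORM:P3(v=0,ok=F), EMIT:P2(v=0,ok=F)] out:-; in:-
Tick 8: [PARSE:P5(v=20,ok=F), VALIDATE:-, TRANSFORM:P4(v=45,ok=T), EMIT:P3(v=0,ok=F)] out:P2(v=0); in:P5
Tick 9: [PARSE:-, VALIDATE:P5(v=20,ok=F), TRANSFORM:-, EMIT:P4(v=45,ok=T)] out:P3(v=0); in:-
Tick 10: [PARSE:P6(v=4,ok=F), VALIDATE:-, TRANSFORM:P5(v=0,ok=F), EMIT:-] out:P4(v=45); in:P6
Tick 11: [PARSE:-, VALIDATE:P6(v=4,ok=F), TRANSFORM:-, EMIT:P5(v=0,ok=F)] out:-; in:-
Tick 12: [PARSE:-, VALIDATE:-, TRANSFORM:P6(v=0,ok=F), EMIT:-] out:P5(v=0); in:-
Tick 13: [PARSE:-, VALIDATE:-, TRANSFORM:-, EMIT:P6(v=0,ok=F)] out:-; in:-
Tick 14: [PARSE:-, VALIDATE:-, TRANSFORM:-, EMIT:-] out:P6(v=0); in:-
P6: arrives tick 10, valid=False (id=6, id%4=2), emit tick 14, final value 0

Answer: 14 0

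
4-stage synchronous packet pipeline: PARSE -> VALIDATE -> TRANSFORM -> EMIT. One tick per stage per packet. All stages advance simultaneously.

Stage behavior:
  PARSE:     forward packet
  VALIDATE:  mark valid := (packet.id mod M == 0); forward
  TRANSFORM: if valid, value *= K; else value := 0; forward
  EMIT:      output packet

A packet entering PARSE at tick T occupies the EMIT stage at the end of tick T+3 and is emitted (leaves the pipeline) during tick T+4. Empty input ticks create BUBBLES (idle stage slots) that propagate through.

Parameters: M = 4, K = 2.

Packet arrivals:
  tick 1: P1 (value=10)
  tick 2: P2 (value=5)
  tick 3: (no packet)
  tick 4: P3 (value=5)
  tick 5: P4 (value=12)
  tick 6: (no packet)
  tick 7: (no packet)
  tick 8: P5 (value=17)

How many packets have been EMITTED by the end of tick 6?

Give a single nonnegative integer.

Tick 1: [PARSE:P1(v=10,ok=F), VALIDATE:-, TRANSFORM:-, EMIT:-] out:-; in:P1
Tick 2: [PARSE:P2(v=5,ok=F), VALIDATE:P1(v=10,ok=F), TRANSFORM:-, EMIT:-] out:-; in:P2
Tick 3: [PARSE:-, VALIDATE:P2(v=5,ok=F), TRANSFORM:P1(v=0,ok=F), EMIT:-] out:-; in:-
Tick 4: [PARSE:P3(v=5,ok=F), VALIDATE:-, TRANSFORM:P2(v=0,ok=F), EMIT:P1(v=0,ok=F)] out:-; in:P3
Tick 5: [PARSE:P4(v=12,ok=F), VALIDATE:P3(v=5,ok=F), TRANSFORM:-, EMIT:P2(v=0,ok=F)] out:P1(v=0); in:P4
Tick 6: [PARSE:-, VALIDATE:P4(v=12,ok=T), TRANSFORM:P3(v=0,ok=F), EMIT:-] out:P2(v=0); in:-
Emitted by tick 6: ['P1', 'P2']

Answer: 2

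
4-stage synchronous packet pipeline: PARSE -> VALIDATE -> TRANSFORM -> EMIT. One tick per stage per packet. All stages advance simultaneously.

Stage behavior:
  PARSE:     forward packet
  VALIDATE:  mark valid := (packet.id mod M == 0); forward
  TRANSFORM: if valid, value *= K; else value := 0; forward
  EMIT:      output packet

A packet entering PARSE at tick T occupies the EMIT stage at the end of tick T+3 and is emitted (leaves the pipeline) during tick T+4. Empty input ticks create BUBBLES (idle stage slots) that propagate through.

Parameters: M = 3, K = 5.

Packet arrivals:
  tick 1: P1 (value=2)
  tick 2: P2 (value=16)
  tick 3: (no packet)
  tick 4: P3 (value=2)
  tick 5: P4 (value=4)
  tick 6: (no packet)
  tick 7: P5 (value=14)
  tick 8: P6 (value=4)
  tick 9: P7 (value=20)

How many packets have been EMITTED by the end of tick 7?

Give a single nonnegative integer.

Tick 1: [PARSE:P1(v=2,ok=F), VALIDATE:-, TRANSFORM:-, EMIT:-] out:-; in:P1
Tick 2: [PARSE:P2(v=16,ok=F), VALIDATE:P1(v=2,ok=F), TRANSFORM:-, EMIT:-] out:-; in:P2
Tick 3: [PARSE:-, VALIDATE:P2(v=16,ok=F), TRANSFORM:P1(v=0,ok=F), EMIT:-] out:-; in:-
Tick 4: [PARSE:P3(v=2,ok=F), VALIDATE:-, TRANSFORM:P2(v=0,ok=F), EMIT:P1(v=0,ok=F)] out:-; in:P3
Tick 5: [PARSE:P4(v=4,ok=F), VALIDATE:P3(v=2,ok=T), TRANSFORM:-, EMIT:P2(v=0,ok=F)] out:P1(v=0); in:P4
Tick 6: [PARSE:-, VALIDATE:P4(v=4,ok=F), TRANSFORM:P3(v=10,ok=T), EMIT:-] out:P2(v=0); in:-
Tick 7: [PARSE:P5(v=14,ok=F), VALIDATE:-, TRANSFORM:P4(v=0,ok=F), EMIT:P3(v=10,ok=T)] out:-; in:P5
Emitted by tick 7: ['P1', 'P2']

Answer: 2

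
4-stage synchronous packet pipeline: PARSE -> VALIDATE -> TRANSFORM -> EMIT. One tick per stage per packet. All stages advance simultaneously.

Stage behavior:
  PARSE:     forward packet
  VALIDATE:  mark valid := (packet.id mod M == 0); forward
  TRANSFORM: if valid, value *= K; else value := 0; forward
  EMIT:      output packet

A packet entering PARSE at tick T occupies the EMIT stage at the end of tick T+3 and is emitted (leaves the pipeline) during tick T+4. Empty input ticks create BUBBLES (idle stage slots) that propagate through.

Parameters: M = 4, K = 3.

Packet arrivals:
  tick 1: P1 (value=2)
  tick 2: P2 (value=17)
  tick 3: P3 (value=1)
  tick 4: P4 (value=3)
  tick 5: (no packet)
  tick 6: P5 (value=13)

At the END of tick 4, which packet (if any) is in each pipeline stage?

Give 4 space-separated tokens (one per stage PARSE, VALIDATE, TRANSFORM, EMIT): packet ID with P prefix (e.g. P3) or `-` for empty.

Answer: P4 P3 P2 P1

Derivation:
Tick 1: [PARSE:P1(v=2,ok=F), VALIDATE:-, TRANSFORM:-, EMIT:-] out:-; in:P1
Tick 2: [PARSE:P2(v=17,ok=F), VALIDATE:P1(v=2,ok=F), TRANSFORM:-, EMIT:-] out:-; in:P2
Tick 3: [PARSE:P3(v=1,ok=F), VALIDATE:P2(v=17,ok=F), TRANSFORM:P1(v=0,ok=F), EMIT:-] out:-; in:P3
Tick 4: [PARSE:P4(v=3,ok=F), VALIDATE:P3(v=1,ok=F), TRANSFORM:P2(v=0,ok=F), EMIT:P1(v=0,ok=F)] out:-; in:P4
At end of tick 4: ['P4', 'P3', 'P2', 'P1']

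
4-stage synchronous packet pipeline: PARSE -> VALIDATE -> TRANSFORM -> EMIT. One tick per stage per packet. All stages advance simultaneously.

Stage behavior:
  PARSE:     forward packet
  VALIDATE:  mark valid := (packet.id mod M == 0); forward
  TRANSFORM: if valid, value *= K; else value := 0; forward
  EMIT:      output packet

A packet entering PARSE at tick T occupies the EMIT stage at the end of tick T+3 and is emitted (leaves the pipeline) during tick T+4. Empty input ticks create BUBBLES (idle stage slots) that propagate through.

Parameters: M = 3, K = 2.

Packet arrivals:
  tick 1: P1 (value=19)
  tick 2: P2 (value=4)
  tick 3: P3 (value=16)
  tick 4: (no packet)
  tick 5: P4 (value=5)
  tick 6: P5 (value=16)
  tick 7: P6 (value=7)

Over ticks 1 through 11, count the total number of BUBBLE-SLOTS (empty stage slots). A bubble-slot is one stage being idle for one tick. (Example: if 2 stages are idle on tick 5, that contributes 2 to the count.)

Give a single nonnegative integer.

Answer: 20

Derivation:
Tick 1: [PARSE:P1(v=19,ok=F), VALIDATE:-, TRANSFORM:-, EMIT:-] out:-; bubbles=3
Tick 2: [PARSE:P2(v=4,ok=F), VALIDATE:P1(v=19,ok=F), TRANSFORM:-, EMIT:-] out:-; bubbles=2
Tick 3: [PARSE:P3(v=16,ok=F), VALIDATE:P2(v=4,ok=F), TRANSFORM:P1(v=0,ok=F), EMIT:-] out:-; bubbles=1
Tick 4: [PARSE:-, VALIDATE:P3(v=16,ok=T), TRANSFORM:P2(v=0,ok=F), EMIT:P1(v=0,ok=F)] out:-; bubbles=1
Tick 5: [PARSE:P4(v=5,ok=F), VALIDATE:-, TRANSFORM:P3(v=32,ok=T), EMIT:P2(v=0,ok=F)] out:P1(v=0); bubbles=1
Tick 6: [PARSE:P5(v=16,ok=F), VALIDATE:P4(v=5,ok=F), TRANSFORM:-, EMIT:P3(v=32,ok=T)] out:P2(v=0); bubbles=1
Tick 7: [PARSE:P6(v=7,ok=F), VALIDATE:P5(v=16,ok=F), TRANSFORM:P4(v=0,ok=F), EMIT:-] out:P3(v=32); bubbles=1
Tick 8: [PARSE:-, VALIDATE:P6(v=7,ok=T), TRANSFORM:P5(v=0,ok=F), EMIT:P4(v=0,ok=F)] out:-; bubbles=1
Tick 9: [PARSE:-, VALIDATE:-, TRANSFORM:P6(v=14,ok=T), EMIT:P5(v=0,ok=F)] out:P4(v=0); bubbles=2
Tick 10: [PARSE:-, VALIDATE:-, TRANSFORM:-, EMIT:P6(v=14,ok=T)] out:P5(v=0); bubbles=3
Tick 11: [PARSE:-, VALIDATE:-, TRANSFORM:-, EMIT:-] out:P6(v=14); bubbles=4
Total bubble-slots: 20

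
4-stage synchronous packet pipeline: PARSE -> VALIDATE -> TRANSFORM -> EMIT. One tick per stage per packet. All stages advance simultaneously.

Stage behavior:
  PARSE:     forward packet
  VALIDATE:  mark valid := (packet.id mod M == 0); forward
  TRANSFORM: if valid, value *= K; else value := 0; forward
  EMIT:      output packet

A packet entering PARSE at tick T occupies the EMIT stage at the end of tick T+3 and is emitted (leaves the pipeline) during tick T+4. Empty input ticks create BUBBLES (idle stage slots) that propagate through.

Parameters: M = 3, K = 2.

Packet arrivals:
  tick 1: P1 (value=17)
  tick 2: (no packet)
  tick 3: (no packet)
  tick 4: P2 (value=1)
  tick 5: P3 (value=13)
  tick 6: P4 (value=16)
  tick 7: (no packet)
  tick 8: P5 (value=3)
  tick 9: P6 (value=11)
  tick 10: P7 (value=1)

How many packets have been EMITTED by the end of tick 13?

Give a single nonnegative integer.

Tick 1: [PARSE:P1(v=17,ok=F), VALIDATE:-, TRANSFORM:-, EMIT:-] out:-; in:P1
Tick 2: [PARSE:-, VALIDATE:P1(v=17,ok=F), TRANSFORM:-, EMIT:-] out:-; in:-
Tick 3: [PARSE:-, VALIDATE:-, TRANSFORM:P1(v=0,ok=F), EMIT:-] out:-; in:-
Tick 4: [PARSE:P2(v=1,ok=F), VALIDATE:-, TRANSFORM:-, EMIT:P1(v=0,ok=F)] out:-; in:P2
Tick 5: [PARSE:P3(v=13,ok=F), VALIDATE:P2(v=1,ok=F), TRANSFORM:-, EMIT:-] out:P1(v=0); in:P3
Tick 6: [PARSE:P4(v=16,ok=F), VALIDATE:P3(v=13,ok=T), TRANSFORM:P2(v=0,ok=F), EMIT:-] out:-; in:P4
Tick 7: [PARSE:-, VALIDATE:P4(v=16,ok=F), TRANSFORM:P3(v=26,ok=T), EMIT:P2(v=0,ok=F)] out:-; in:-
Tick 8: [PARSE:P5(v=3,ok=F), VALIDATE:-, TRANSFORM:P4(v=0,ok=F), EMIT:P3(v=26,ok=T)] out:P2(v=0); in:P5
Tick 9: [PARSE:P6(v=11,ok=F), VALIDATE:P5(v=3,ok=F), TRANSFORM:-, EMIT:P4(v=0,ok=F)] out:P3(v=26); in:P6
Tick 10: [PARSE:P7(v=1,ok=F), VALIDATE:P6(v=11,ok=T), TRANSFORM:P5(v=0,ok=F), EMIT:-] out:P4(v=0); in:P7
Tick 11: [PARSE:-, VALIDATE:P7(v=1,ok=F), TRANSFORM:P6(v=22,ok=T), EMIT:P5(v=0,ok=F)] out:-; in:-
Tick 12: [PARSE:-, VALIDATE:-, TRANSFORM:P7(v=0,ok=F), EMIT:P6(v=22,ok=T)] out:P5(v=0); in:-
Tick 13: [PARSE:-, VALIDATE:-, TRANSFORM:-, EMIT:P7(v=0,ok=F)] out:P6(v=22); in:-
Emitted by tick 13: ['P1', 'P2', 'P3', 'P4', 'P5', 'P6']

Answer: 6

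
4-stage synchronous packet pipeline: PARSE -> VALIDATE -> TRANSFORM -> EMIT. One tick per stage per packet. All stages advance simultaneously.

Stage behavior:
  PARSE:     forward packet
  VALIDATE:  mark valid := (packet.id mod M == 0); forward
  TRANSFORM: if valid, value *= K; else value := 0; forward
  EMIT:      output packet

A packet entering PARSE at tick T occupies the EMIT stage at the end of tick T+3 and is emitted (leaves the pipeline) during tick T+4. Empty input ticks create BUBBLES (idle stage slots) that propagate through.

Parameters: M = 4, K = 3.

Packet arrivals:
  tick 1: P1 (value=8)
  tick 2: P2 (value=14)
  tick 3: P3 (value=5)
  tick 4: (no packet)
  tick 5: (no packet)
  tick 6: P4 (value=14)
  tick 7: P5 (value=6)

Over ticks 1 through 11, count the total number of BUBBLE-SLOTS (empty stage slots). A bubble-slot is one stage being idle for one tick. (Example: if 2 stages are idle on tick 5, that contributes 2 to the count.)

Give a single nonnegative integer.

Tick 1: [PARSE:P1(v=8,ok=F), VALIDATE:-, TRANSFORM:-, EMIT:-] out:-; bubbles=3
Tick 2: [PARSE:P2(v=14,ok=F), VALIDATE:P1(v=8,ok=F), TRANSFORM:-, EMIT:-] out:-; bubbles=2
Tick 3: [PARSE:P3(v=5,ok=F), VALIDATE:P2(v=14,ok=F), TRANSFORM:P1(v=0,ok=F), EMIT:-] out:-; bubbles=1
Tick 4: [PARSE:-, VALIDATE:P3(v=5,ok=F), TRANSFORM:P2(v=0,ok=F), EMIT:P1(v=0,ok=F)] out:-; bubbles=1
Tick 5: [PARSE:-, VALIDATE:-, TRANSFORM:P3(v=0,ok=F), EMIT:P2(v=0,ok=F)] out:P1(v=0); bubbles=2
Tick 6: [PARSE:P4(v=14,ok=F), VALIDATE:-, TRANSFORM:-, EMIT:P3(v=0,ok=F)] out:P2(v=0); bubbles=2
Tick 7: [PARSE:P5(v=6,ok=F), VALIDATE:P4(v=14,ok=T), TRANSFORM:-, EMIT:-] out:P3(v=0); bubbles=2
Tick 8: [PARSE:-, VALIDATE:P5(v=6,ok=F), TRANSFORM:P4(v=42,ok=T), EMIT:-] out:-; bubbles=2
Tick 9: [PARSE:-, VALIDATE:-, TRANSFORM:P5(v=0,ok=F), EMIT:P4(v=42,ok=T)] out:-; bubbles=2
Tick 10: [PARSE:-, VALIDATE:-, TRANSFORM:-, EMIT:P5(v=0,ok=F)] out:P4(v=42); bubbles=3
Tick 11: [PARSE:-, VALIDATE:-, TRANSFORM:-, EMIT:-] out:P5(v=0); bubbles=4
Total bubble-slots: 24

Answer: 24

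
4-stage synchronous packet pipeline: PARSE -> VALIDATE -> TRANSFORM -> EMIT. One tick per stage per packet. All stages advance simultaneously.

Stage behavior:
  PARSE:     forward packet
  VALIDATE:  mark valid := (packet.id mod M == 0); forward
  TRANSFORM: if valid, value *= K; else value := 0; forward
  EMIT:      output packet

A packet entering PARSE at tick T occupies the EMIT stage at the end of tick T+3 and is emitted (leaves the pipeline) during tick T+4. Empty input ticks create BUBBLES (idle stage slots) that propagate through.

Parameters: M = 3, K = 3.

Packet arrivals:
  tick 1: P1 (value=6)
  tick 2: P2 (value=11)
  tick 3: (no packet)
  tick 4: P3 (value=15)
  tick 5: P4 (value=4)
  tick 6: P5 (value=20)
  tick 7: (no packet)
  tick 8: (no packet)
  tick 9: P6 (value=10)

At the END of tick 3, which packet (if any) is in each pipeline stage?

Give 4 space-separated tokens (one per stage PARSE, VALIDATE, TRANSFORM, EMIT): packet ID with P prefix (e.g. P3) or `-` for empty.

Tick 1: [PARSE:P1(v=6,ok=F), VALIDATE:-, TRANSFORM:-, EMIT:-] out:-; in:P1
Tick 2: [PARSE:P2(v=11,ok=F), VALIDATE:P1(v=6,ok=F), TRANSFORM:-, EMIT:-] out:-; in:P2
Tick 3: [PARSE:-, VALIDATE:P2(v=11,ok=F), TRANSFORM:P1(v=0,ok=F), EMIT:-] out:-; in:-
At end of tick 3: ['-', 'P2', 'P1', '-']

Answer: - P2 P1 -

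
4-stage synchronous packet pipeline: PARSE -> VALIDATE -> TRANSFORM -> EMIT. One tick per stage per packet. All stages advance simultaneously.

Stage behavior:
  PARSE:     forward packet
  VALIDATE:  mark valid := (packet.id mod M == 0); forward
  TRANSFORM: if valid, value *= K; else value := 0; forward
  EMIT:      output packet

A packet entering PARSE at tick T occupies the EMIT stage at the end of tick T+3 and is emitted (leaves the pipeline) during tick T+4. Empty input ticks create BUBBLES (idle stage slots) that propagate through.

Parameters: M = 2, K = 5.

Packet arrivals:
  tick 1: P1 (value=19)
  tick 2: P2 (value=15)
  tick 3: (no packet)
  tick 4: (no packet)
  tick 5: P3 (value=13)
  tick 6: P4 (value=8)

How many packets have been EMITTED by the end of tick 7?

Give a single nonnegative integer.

Answer: 2

Derivation:
Tick 1: [PARSE:P1(v=19,ok=F), VALIDATE:-, TRANSFORM:-, EMIT:-] out:-; in:P1
Tick 2: [PARSE:P2(v=15,ok=F), VALIDATE:P1(v=19,ok=F), TRANSFORM:-, EMIT:-] out:-; in:P2
Tick 3: [PARSE:-, VALIDATE:P2(v=15,ok=T), TRANSFORM:P1(v=0,ok=F), EMIT:-] out:-; in:-
Tick 4: [PARSE:-, VALIDATE:-, TRANSFORM:P2(v=75,ok=T), EMIT:P1(v=0,ok=F)] out:-; in:-
Tick 5: [PARSE:P3(v=13,ok=F), VALIDATE:-, TRANSFORM:-, EMIT:P2(v=75,ok=T)] out:P1(v=0); in:P3
Tick 6: [PARSE:P4(v=8,ok=F), VALIDATE:P3(v=13,ok=F), TRANSFORM:-, EMIT:-] out:P2(v=75); in:P4
Tick 7: [PARSE:-, VALIDATE:P4(v=8,ok=T), TRANSFORM:P3(v=0,ok=F), EMIT:-] out:-; in:-
Emitted by tick 7: ['P1', 'P2']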